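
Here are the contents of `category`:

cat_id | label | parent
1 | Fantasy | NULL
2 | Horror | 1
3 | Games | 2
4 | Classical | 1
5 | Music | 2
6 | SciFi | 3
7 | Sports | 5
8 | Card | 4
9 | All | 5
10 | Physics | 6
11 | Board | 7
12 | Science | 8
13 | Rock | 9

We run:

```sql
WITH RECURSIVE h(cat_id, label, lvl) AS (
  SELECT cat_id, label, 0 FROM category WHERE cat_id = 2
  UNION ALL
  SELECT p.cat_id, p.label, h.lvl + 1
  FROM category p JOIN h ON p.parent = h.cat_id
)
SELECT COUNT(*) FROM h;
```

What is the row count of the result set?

9

Base: cat_id=2 (Horror) at lvl 0.
Iteration 1: rows with parent in {2} -> Games (id 3, lvl 1), Music (id 5, lvl 1).
Iteration 2: rows with parent in {3,5} -> SciFi (id 6, lvl 2), Sports (id 7, lvl 2), All (id 9, lvl 2).
Iteration 3: rows with parent in {6,7,9} -> Physics (id 10, lvl 3), Board (id 11, lvl 3), Rock (id 13, lvl 3).
Iteration 4: no rows with parent in {10,11,13}; recursion stops.
Total rows emitted: 9.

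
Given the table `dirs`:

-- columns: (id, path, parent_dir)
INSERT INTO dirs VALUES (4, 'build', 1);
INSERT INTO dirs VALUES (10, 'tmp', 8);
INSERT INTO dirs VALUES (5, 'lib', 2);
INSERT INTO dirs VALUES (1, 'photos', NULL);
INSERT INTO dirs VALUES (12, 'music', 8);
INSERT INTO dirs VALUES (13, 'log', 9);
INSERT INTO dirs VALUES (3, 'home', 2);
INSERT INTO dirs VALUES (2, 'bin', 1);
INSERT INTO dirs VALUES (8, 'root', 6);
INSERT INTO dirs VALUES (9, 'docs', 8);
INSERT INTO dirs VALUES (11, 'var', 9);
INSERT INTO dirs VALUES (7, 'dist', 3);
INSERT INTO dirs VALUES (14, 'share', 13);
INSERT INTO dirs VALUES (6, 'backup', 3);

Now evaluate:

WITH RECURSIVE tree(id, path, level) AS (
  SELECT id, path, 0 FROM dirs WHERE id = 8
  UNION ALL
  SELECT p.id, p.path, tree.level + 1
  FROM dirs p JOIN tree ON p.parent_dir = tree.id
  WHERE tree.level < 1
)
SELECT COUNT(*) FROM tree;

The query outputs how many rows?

4

Base: id=8 (root) at level 0.
Iteration 1: rows with parent_dir in {8} -> docs (id 9, level 1), tmp (id 10, level 1), music (id 12, level 1).
Iteration 2: level < 1 fails for all current rows; recursion stops.
Total rows emitted: 4.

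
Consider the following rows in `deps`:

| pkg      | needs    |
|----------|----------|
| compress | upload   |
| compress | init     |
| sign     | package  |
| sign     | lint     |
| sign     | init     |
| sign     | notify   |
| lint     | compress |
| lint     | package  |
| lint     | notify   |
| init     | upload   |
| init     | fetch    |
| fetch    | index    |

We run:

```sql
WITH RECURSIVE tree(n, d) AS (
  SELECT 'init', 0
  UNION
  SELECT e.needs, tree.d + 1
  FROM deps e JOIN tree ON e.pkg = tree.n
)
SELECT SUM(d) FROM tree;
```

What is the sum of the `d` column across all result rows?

Base: (init, d=0).
Iteration 1: edges from {init} -> (fetch, d=1), (upload, d=1).
Iteration 2: edges from {fetch,upload} -> (index, d=2).
Iteration 3: no outgoing edges from {index}; recursion stops.
SUM(d) = 0 + 1 + 1 + 2 = 4.

4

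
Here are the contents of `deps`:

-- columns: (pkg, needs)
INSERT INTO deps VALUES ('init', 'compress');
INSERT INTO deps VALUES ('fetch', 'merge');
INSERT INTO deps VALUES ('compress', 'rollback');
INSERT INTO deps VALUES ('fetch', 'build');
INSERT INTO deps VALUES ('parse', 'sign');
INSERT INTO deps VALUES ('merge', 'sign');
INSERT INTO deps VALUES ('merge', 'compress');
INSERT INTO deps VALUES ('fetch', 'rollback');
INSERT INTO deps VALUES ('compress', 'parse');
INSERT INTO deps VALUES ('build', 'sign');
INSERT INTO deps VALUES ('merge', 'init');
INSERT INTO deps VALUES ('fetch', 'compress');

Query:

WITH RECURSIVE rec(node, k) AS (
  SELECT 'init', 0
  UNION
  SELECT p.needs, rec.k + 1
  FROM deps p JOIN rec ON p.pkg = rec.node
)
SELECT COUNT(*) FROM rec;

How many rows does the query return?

Base: (init, k=0).
Iteration 1: edges from {init} -> (compress, k=1).
Iteration 2: edges from {compress} -> (parse, k=2), (rollback, k=2).
Iteration 3: edges from {parse,rollback} -> (sign, k=3).
Iteration 4: no outgoing edges from {sign}; recursion stops.
Total rows emitted: 5.

5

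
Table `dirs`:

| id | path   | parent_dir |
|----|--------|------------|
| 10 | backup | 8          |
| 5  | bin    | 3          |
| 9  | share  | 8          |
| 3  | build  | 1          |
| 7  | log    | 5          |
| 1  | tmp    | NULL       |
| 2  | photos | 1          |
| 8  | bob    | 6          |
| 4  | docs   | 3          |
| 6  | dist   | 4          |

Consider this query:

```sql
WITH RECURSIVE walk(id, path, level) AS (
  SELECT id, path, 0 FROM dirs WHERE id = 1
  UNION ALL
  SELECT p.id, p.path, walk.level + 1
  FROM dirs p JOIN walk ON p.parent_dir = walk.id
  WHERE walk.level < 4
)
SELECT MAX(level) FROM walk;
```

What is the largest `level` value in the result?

Base: id=1 (tmp) at level 0.
Iteration 1: rows with parent_dir in {1} -> photos (id 2, level 1), build (id 3, level 1).
Iteration 2: rows with parent_dir in {2,3} -> docs (id 4, level 2), bin (id 5, level 2).
Iteration 3: rows with parent_dir in {4,5} -> dist (id 6, level 3), log (id 7, level 3).
Iteration 4: rows with parent_dir in {6,7} -> bob (id 8, level 4).
Iteration 5: level < 4 fails for all current rows; recursion stops.
level values: 0, 1, 1, 2, 2, 3, 3, 4; the maximum is 4.

4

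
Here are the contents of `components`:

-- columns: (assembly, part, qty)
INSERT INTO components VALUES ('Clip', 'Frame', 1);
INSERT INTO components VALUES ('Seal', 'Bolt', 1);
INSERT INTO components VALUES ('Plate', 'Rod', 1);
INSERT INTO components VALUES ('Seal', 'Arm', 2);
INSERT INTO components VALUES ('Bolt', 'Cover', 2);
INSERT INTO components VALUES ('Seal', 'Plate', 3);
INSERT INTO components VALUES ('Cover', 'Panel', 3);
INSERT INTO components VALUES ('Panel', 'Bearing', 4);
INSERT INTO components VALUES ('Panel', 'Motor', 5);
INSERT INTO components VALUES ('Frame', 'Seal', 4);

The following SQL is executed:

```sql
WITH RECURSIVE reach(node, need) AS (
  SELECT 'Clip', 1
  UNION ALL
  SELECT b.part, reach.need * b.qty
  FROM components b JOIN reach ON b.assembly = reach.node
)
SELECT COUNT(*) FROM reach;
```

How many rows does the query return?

11

Base: (Clip, need=1).
Iteration 1: components of {Clip} -> Frame = 1*1 = 1.
Iteration 2: components of {Frame} -> Seal = 1*4 = 4.
Iteration 3: components of {Seal} -> Arm = 4*2 = 8, Bolt = 4*1 = 4, Plate = 4*3 = 12.
Iteration 4: components of {Arm,Bolt,Plate} -> Cover = 4*2 = 8, Rod = 12*1 = 12.
Iteration 5: components of {Cover,Rod} -> Panel = 8*3 = 24.
Iteration 6: components of {Panel} -> Bearing = 24*4 = 96, Motor = 24*5 = 120.
Iteration 7: no further components; recursion stops.
Total rows emitted: 11.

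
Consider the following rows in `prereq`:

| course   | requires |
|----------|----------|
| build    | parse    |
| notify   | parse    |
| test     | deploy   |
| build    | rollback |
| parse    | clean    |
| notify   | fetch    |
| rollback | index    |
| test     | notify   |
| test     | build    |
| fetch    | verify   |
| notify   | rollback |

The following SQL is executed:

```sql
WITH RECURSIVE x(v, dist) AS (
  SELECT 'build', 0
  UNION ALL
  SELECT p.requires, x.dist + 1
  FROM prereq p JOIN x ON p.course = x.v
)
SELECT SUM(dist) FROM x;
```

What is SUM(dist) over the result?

Base: (build, dist=0).
Iteration 1: edges from {build} -> (parse, dist=1), (rollback, dist=1).
Iteration 2: edges from {parse,rollback} -> (clean, dist=2), (index, dist=2).
Iteration 3: no outgoing edges from {clean,index}; recursion stops.
SUM(dist) = 0 + 1 + 1 + 2 + 2 = 6.

6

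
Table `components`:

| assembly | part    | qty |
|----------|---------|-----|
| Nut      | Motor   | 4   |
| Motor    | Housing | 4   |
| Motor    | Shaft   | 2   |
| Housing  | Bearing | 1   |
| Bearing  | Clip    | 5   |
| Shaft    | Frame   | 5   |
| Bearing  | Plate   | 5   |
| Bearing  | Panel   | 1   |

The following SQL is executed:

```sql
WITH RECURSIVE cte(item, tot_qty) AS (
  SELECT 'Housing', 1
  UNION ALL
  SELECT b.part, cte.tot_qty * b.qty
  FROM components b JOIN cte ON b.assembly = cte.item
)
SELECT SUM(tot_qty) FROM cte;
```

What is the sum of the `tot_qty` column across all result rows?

13

Base: (Housing, tot_qty=1).
Iteration 1: components of {Housing} -> Bearing = 1*1 = 1.
Iteration 2: components of {Bearing} -> Clip = 1*5 = 5, Panel = 1*1 = 1, Plate = 1*5 = 5.
Iteration 3: no further components; recursion stops.
SUM(tot_qty) = 1 + 1 + 5 + 5 + 1 = 13.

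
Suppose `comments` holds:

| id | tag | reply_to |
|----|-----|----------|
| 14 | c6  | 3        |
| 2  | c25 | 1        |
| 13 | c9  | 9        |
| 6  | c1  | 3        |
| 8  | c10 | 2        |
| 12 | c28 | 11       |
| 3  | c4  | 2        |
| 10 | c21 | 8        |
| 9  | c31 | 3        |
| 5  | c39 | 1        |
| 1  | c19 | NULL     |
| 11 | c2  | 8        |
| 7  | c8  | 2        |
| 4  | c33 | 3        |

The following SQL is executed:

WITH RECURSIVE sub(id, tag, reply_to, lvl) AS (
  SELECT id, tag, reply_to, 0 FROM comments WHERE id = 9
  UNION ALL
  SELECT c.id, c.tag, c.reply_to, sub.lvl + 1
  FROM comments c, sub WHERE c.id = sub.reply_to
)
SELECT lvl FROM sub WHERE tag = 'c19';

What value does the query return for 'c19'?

Base: id=9 (c31), reply_to=3, lvl 0.
Iteration 1: join on id=3 -> c4 (id 3, reply_to=2, lvl 1).
Iteration 2: join on id=2 -> c25 (id 2, reply_to=1, lvl 2).
Iteration 3: join on id=1 -> c19 (id 1, reply_to=NULL, lvl 3).
Iteration 4: reply_to is NULL; no match; recursion stops.

3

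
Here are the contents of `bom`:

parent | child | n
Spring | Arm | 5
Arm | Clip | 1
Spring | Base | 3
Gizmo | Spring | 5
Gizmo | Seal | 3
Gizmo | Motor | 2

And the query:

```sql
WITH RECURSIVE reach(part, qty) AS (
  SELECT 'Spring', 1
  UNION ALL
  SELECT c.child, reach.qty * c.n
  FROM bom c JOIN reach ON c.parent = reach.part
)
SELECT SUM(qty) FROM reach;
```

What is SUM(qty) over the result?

14

Base: (Spring, qty=1).
Iteration 1: components of {Spring} -> Arm = 1*5 = 5, Base = 1*3 = 3.
Iteration 2: components of {Arm,Base} -> Clip = 5*1 = 5.
Iteration 3: no further components; recursion stops.
SUM(qty) = 1 + 5 + 3 + 5 = 14.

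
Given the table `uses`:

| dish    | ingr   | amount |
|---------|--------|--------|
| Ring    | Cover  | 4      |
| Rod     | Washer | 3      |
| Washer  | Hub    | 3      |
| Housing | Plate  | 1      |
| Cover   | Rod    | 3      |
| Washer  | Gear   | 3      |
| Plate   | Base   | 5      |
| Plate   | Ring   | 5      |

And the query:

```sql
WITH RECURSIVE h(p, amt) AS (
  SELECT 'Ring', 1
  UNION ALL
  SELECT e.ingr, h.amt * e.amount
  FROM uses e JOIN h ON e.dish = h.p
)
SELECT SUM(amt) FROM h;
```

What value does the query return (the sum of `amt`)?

Base: (Ring, amt=1).
Iteration 1: components of {Ring} -> Cover = 1*4 = 4.
Iteration 2: components of {Cover} -> Rod = 4*3 = 12.
Iteration 3: components of {Rod} -> Washer = 12*3 = 36.
Iteration 4: components of {Washer} -> Gear = 36*3 = 108, Hub = 36*3 = 108.
Iteration 5: no further components; recursion stops.
SUM(amt) = 1 + 4 + 12 + 36 + 108 + 108 = 269.

269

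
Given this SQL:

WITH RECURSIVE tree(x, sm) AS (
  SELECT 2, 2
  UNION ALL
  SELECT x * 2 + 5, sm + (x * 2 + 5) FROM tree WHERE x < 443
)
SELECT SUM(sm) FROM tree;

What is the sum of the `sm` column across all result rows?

1589

Base: x=2, sm=2.
Iteration 1: 2 < 443 holds -> x = 2 * 2 + 5 = 9, sm = 2 + 9 = 11.
Iteration 2: 9 < 443 holds -> x = 9 * 2 + 5 = 23, sm = 11 + 23 = 34.
Iteration 3: 23 < 443 holds -> x = 23 * 2 + 5 = 51, sm = 34 + 51 = 85.
Iteration 4: 51 < 443 holds -> x = 51 * 2 + 5 = 107, sm = 85 + 107 = 192.
Iteration 5: 107 < 443 holds -> x = 107 * 2 + 5 = 219, sm = 192 + 219 = 411.
Iteration 6: 219 < 443 holds -> x = 219 * 2 + 5 = 443, sm = 411 + 443 = 854.
Iteration 7: 443 < 443 fails; recursion stops.
SUM(sm) = 2 + 11 + 34 + 85 + 192 + 411 + 854 = 1589.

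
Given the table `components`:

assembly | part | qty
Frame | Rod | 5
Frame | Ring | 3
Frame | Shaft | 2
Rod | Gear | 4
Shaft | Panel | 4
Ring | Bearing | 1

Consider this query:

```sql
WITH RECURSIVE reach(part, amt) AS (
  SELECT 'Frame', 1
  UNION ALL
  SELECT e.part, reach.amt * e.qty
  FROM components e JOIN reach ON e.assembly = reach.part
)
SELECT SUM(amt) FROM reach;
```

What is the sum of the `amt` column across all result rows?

42

Base: (Frame, amt=1).
Iteration 1: components of {Frame} -> Ring = 1*3 = 3, Rod = 1*5 = 5, Shaft = 1*2 = 2.
Iteration 2: components of {Ring,Rod,Shaft} -> Bearing = 3*1 = 3, Gear = 5*4 = 20, Panel = 2*4 = 8.
Iteration 3: no further components; recursion stops.
SUM(amt) = 1 + 5 + 3 + 2 + 20 + 3 + 8 = 42.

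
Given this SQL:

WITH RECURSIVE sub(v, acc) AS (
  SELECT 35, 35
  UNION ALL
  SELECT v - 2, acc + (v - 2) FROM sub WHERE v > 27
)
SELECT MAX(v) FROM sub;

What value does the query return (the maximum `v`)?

Base: v=35, acc=35.
Iteration 1: 35 > 27 holds -> v = 35 - 2 = 33, acc = 35 + 33 = 68.
Iteration 2: 33 > 27 holds -> v = 33 - 2 = 31, acc = 68 + 31 = 99.
Iteration 3: 31 > 27 holds -> v = 31 - 2 = 29, acc = 99 + 29 = 128.
Iteration 4: 29 > 27 holds -> v = 29 - 2 = 27, acc = 128 + 27 = 155.
Iteration 5: 27 > 27 fails; recursion stops.
v values: 35, 33, 31, 29, 27; the maximum is 35.

35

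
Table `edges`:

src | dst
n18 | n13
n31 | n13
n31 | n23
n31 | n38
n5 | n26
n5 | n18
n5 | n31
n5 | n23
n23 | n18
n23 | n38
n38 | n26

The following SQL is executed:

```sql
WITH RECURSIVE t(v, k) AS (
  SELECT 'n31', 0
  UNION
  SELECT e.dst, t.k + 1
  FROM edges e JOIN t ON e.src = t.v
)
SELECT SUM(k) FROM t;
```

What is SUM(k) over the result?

15

Base: (n31, k=0).
Iteration 1: edges from {n31} -> (n13, k=1), (n23, k=1), (n38, k=1).
Iteration 2: edges from {n13,n23,n38} -> (n18, k=2), (n26, k=2), (n38, k=2).
Iteration 3: edges from {n18,n26,n38} -> (n13, k=3), (n26, k=3).
Iteration 4: no outgoing edges from {n13,n26}; recursion stops.
SUM(k) = 0 + 1 + 1 + 1 + 2 + 2 + 2 + 3 + 3 = 15.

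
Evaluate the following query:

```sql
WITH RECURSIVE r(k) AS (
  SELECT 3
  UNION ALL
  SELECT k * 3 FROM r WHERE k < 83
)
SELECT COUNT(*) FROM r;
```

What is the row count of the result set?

5

Base: k=3.
Iteration 1: 3 < 83 holds -> k = 3 * 3 = 9.
Iteration 2: 9 < 83 holds -> k = 9 * 3 = 27.
Iteration 3: 27 < 83 holds -> k = 27 * 3 = 81.
Iteration 4: 81 < 83 holds -> k = 81 * 3 = 243.
Iteration 5: 243 < 83 fails; recursion stops.
Total rows emitted: 5.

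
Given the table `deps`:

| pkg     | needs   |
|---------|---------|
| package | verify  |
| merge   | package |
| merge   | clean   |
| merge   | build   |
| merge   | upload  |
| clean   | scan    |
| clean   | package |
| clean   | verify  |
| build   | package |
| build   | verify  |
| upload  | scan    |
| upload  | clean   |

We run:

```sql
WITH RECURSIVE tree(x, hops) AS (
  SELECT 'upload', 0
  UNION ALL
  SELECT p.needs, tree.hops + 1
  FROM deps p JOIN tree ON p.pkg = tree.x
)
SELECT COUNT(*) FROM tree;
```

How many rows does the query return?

Base: (upload, hops=0).
Iteration 1: edges from {upload} -> (clean, hops=1), (scan, hops=1).
Iteration 2: edges from {clean,scan} -> (package, hops=2), (scan, hops=2), (verify, hops=2).
Iteration 3: edges from {package,scan,verify} -> (verify, hops=3).
Iteration 4: no outgoing edges from {verify}; recursion stops.
Total rows emitted: 7.

7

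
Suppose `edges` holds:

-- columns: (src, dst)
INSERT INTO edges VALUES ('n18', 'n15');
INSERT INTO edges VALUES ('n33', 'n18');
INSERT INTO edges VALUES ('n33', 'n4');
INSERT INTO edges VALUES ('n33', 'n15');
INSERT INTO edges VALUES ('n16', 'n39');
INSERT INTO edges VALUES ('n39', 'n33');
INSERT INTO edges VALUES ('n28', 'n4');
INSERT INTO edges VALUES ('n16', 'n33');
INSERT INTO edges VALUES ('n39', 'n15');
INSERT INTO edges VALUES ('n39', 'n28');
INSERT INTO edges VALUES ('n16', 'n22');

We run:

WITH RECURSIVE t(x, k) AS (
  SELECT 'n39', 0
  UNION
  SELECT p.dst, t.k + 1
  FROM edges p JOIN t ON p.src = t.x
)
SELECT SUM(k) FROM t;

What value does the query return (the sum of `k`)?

12

Base: (n39, k=0).
Iteration 1: edges from {n39} -> (n15, k=1), (n28, k=1), (n33, k=1).
Iteration 2: edges from {n15,n28,n33} -> (n15, k=2), (n18, k=2), (n4, k=2). [UNION drops 1 duplicate row(s)]
Iteration 3: edges from {n15,n18,n4} -> (n15, k=3).
Iteration 4: no outgoing edges from {n15}; recursion stops.
SUM(k) = 0 + 1 + 1 + 1 + 2 + 2 + 2 + 3 = 12.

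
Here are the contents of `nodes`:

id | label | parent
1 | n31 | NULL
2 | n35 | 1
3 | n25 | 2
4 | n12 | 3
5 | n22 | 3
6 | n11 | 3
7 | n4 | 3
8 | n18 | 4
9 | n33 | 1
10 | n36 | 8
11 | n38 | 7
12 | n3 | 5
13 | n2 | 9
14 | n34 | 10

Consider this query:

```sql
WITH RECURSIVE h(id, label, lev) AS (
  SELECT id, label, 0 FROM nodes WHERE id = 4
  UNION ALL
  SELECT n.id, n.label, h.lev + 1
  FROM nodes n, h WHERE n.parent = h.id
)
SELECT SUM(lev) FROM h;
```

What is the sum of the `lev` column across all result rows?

Base: id=4 (n12) at lev 0.
Iteration 1: rows with parent in {4} -> n18 (id 8, lev 1).
Iteration 2: rows with parent in {8} -> n36 (id 10, lev 2).
Iteration 3: rows with parent in {10} -> n34 (id 14, lev 3).
Iteration 4: no rows with parent in {14}; recursion stops.
SUM(lev) = 0 + 1 + 2 + 3 = 6.

6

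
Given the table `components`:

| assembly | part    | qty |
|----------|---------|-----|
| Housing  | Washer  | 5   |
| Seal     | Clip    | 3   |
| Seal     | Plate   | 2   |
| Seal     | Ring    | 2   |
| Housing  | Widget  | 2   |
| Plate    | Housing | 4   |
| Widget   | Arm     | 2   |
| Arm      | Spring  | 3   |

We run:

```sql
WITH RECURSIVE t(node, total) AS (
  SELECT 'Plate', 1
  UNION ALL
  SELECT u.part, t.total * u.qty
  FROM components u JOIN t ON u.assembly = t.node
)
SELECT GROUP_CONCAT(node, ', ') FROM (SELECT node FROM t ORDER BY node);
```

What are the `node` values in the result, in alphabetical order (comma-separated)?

Arm, Housing, Plate, Spring, Washer, Widget

Base: (Plate, total=1).
Iteration 1: components of {Plate} -> Housing = 1*4 = 4.
Iteration 2: components of {Housing} -> Washer = 4*5 = 20, Widget = 4*2 = 8.
Iteration 3: components of {Washer,Widget} -> Arm = 8*2 = 16.
Iteration 4: components of {Arm} -> Spring = 16*3 = 48.
Iteration 5: no further components; recursion stops.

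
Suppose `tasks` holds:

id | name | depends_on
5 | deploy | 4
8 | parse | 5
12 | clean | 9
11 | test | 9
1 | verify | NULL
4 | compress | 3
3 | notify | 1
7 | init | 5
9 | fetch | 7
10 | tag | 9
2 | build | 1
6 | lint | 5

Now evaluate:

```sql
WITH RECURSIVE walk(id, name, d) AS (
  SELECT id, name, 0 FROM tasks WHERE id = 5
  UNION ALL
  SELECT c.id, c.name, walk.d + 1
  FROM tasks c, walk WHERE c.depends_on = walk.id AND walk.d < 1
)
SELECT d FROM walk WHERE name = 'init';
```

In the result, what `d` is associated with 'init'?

1

Base: id=5 (deploy) at d 0.
Iteration 1: rows with depends_on in {5} -> lint (id 6, d 1), init (id 7, d 1), parse (id 8, d 1).
Iteration 2: d < 1 fails for all current rows; recursion stops.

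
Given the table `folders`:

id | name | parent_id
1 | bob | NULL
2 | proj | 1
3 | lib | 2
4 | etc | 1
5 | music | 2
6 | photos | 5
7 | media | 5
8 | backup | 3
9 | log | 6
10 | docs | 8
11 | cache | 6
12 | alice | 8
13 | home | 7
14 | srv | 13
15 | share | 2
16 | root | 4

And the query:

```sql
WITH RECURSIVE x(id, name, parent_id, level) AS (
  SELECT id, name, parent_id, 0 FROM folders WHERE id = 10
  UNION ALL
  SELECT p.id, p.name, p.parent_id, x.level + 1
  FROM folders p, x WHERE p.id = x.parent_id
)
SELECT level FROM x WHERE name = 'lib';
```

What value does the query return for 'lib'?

Base: id=10 (docs), parent_id=8, level 0.
Iteration 1: join on id=8 -> backup (id 8, parent_id=3, level 1).
Iteration 2: join on id=3 -> lib (id 3, parent_id=2, level 2).
Iteration 3: join on id=2 -> proj (id 2, parent_id=1, level 3).
Iteration 4: join on id=1 -> bob (id 1, parent_id=NULL, level 4).
Iteration 5: parent_id is NULL; no match; recursion stops.

2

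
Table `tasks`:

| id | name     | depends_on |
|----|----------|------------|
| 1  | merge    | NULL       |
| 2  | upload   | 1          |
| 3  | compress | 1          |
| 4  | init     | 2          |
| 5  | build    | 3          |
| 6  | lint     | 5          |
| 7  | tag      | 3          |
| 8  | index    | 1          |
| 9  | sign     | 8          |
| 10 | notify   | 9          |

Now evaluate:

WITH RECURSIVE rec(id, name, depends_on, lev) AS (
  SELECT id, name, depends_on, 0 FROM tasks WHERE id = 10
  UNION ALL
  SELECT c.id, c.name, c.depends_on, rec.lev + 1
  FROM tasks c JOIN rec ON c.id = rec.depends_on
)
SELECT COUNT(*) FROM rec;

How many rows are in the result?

4

Base: id=10 (notify), depends_on=9, lev 0.
Iteration 1: join on id=9 -> sign (id 9, depends_on=8, lev 1).
Iteration 2: join on id=8 -> index (id 8, depends_on=1, lev 2).
Iteration 3: join on id=1 -> merge (id 1, depends_on=NULL, lev 3).
Iteration 4: depends_on is NULL; no match; recursion stops.
Total rows emitted: 4.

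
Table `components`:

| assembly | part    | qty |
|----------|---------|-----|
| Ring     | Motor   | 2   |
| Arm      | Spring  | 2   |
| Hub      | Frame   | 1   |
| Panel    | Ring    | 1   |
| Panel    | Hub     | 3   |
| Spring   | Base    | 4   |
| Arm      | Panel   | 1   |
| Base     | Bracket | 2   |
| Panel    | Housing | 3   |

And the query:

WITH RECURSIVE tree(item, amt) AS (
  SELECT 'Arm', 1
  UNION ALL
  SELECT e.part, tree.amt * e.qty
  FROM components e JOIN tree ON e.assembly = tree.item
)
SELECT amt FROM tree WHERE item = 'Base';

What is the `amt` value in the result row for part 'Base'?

8

Base: (Arm, amt=1).
Iteration 1: components of {Arm} -> Panel = 1*1 = 1, Spring = 1*2 = 2.
Iteration 2: components of {Panel,Spring} -> Base = 2*4 = 8, Housing = 1*3 = 3, Hub = 1*3 = 3, Ring = 1*1 = 1.
Iteration 3: components of {Base,Housing,Hub,Ring} -> Bracket = 8*2 = 16, Frame = 3*1 = 3, Motor = 1*2 = 2.
Iteration 4: no further components; recursion stops.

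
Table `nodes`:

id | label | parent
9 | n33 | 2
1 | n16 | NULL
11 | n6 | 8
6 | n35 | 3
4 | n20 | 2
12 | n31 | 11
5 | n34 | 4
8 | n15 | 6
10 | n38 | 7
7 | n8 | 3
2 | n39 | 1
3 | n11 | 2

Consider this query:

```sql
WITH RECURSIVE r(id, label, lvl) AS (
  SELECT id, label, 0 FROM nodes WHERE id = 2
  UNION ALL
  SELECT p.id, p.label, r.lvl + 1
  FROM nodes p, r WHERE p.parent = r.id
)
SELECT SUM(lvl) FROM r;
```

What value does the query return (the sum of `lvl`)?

Base: id=2 (n39) at lvl 0.
Iteration 1: rows with parent in {2} -> n11 (id 3, lvl 1), n20 (id 4, lvl 1), n33 (id 9, lvl 1).
Iteration 2: rows with parent in {3,4,9} -> n34 (id 5, lvl 2), n35 (id 6, lvl 2), n8 (id 7, lvl 2).
Iteration 3: rows with parent in {5,6,7} -> n15 (id 8, lvl 3), n38 (id 10, lvl 3).
Iteration 4: rows with parent in {8,10} -> n6 (id 11, lvl 4).
Iteration 5: rows with parent in {11} -> n31 (id 12, lvl 5).
Iteration 6: no rows with parent in {12}; recursion stops.
SUM(lvl) = 0 + 1 + 1 + 1 + 2 + 2 + 2 + 3 + 3 + 4 + 5 = 24.

24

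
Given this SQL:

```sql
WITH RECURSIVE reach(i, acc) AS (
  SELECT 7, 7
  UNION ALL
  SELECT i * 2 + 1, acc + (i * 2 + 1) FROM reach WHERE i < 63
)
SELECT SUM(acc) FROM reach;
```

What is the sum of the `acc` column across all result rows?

Base: i=7, acc=7.
Iteration 1: 7 < 63 holds -> i = 7 * 2 + 1 = 15, acc = 7 + 15 = 22.
Iteration 2: 15 < 63 holds -> i = 15 * 2 + 1 = 31, acc = 22 + 31 = 53.
Iteration 3: 31 < 63 holds -> i = 31 * 2 + 1 = 63, acc = 53 + 63 = 116.
Iteration 4: 63 < 63 fails; recursion stops.
SUM(acc) = 7 + 22 + 53 + 116 = 198.

198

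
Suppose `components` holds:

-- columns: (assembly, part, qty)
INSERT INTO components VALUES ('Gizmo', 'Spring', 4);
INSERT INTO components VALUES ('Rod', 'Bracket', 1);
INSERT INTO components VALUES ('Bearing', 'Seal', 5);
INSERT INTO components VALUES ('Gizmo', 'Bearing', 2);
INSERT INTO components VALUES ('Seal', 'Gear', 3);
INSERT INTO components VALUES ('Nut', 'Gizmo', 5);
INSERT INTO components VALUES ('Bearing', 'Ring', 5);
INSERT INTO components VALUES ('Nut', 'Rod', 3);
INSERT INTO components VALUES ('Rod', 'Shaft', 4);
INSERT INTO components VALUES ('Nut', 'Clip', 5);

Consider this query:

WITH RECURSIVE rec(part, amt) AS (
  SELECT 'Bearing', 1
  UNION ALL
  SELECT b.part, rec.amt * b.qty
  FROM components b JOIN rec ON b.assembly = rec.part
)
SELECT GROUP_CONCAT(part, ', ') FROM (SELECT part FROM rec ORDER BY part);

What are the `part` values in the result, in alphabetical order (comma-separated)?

Base: (Bearing, amt=1).
Iteration 1: components of {Bearing} -> Ring = 1*5 = 5, Seal = 1*5 = 5.
Iteration 2: components of {Ring,Seal} -> Gear = 5*3 = 15.
Iteration 3: no further components; recursion stops.

Bearing, Gear, Ring, Seal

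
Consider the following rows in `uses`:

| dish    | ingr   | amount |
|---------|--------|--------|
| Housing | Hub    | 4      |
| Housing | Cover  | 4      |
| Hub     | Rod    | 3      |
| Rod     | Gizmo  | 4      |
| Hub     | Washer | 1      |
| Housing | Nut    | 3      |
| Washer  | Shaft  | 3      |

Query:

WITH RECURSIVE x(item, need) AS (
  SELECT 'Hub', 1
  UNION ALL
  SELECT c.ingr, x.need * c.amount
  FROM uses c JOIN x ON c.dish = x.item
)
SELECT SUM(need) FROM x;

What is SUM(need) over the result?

20

Base: (Hub, need=1).
Iteration 1: components of {Hub} -> Rod = 1*3 = 3, Washer = 1*1 = 1.
Iteration 2: components of {Rod,Washer} -> Gizmo = 3*4 = 12, Shaft = 1*3 = 3.
Iteration 3: no further components; recursion stops.
SUM(need) = 1 + 3 + 1 + 12 + 3 = 20.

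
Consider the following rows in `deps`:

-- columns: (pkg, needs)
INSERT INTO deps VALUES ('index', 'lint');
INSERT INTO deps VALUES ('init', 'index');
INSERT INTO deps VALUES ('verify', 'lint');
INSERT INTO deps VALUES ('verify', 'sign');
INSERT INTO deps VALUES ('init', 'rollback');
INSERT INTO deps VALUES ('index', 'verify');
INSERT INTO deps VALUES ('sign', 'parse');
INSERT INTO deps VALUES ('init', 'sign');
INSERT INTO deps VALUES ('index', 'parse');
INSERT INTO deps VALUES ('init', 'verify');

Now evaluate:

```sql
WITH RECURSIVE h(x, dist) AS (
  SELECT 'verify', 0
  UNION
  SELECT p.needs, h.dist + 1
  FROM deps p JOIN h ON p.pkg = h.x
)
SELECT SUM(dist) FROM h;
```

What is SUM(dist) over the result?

4

Base: (verify, dist=0).
Iteration 1: edges from {verify} -> (lint, dist=1), (sign, dist=1).
Iteration 2: edges from {lint,sign} -> (parse, dist=2).
Iteration 3: no outgoing edges from {parse}; recursion stops.
SUM(dist) = 0 + 1 + 1 + 2 = 4.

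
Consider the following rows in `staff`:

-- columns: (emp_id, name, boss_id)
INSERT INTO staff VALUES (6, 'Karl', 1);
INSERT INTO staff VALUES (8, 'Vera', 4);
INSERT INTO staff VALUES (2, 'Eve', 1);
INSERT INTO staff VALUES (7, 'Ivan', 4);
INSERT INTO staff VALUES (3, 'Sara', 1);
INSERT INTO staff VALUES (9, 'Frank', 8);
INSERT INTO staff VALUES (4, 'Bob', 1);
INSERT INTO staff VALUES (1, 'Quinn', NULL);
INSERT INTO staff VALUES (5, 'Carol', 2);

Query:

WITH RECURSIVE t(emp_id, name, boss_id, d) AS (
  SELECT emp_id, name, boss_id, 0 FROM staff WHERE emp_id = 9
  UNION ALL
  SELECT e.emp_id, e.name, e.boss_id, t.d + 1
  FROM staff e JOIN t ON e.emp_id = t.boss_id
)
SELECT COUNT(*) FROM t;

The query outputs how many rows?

Base: emp_id=9 (Frank), boss_id=8, d 0.
Iteration 1: join on emp_id=8 -> Vera (id 8, boss_id=4, d 1).
Iteration 2: join on emp_id=4 -> Bob (id 4, boss_id=1, d 2).
Iteration 3: join on emp_id=1 -> Quinn (id 1, boss_id=NULL, d 3).
Iteration 4: boss_id is NULL; no match; recursion stops.
Total rows emitted: 4.

4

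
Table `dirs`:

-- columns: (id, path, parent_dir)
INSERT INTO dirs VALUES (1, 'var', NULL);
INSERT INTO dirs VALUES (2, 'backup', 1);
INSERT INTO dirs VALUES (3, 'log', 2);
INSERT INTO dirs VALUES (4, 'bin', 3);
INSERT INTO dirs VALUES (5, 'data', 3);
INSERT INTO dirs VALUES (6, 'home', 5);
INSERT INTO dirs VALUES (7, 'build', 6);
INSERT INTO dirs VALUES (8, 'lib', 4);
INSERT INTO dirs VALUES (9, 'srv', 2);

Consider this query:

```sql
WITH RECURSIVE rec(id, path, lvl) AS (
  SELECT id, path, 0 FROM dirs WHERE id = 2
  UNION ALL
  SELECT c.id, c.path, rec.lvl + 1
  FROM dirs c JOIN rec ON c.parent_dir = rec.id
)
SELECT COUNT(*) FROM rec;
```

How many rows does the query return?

8

Base: id=2 (backup) at lvl 0.
Iteration 1: rows with parent_dir in {2} -> log (id 3, lvl 1), srv (id 9, lvl 1).
Iteration 2: rows with parent_dir in {3,9} -> bin (id 4, lvl 2), data (id 5, lvl 2).
Iteration 3: rows with parent_dir in {4,5} -> home (id 6, lvl 3), lib (id 8, lvl 3).
Iteration 4: rows with parent_dir in {6,8} -> build (id 7, lvl 4).
Iteration 5: no rows with parent_dir in {7}; recursion stops.
Total rows emitted: 8.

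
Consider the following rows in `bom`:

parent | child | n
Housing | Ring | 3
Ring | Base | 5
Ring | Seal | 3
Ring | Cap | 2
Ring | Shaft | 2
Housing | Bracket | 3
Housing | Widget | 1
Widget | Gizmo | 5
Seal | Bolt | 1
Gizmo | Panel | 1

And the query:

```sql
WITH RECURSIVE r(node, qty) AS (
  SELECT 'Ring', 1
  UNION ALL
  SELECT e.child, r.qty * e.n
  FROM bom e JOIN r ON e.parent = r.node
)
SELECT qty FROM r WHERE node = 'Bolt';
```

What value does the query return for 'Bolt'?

3

Base: (Ring, qty=1).
Iteration 1: components of {Ring} -> Base = 1*5 = 5, Cap = 1*2 = 2, Seal = 1*3 = 3, Shaft = 1*2 = 2.
Iteration 2: components of {Base,Cap,Seal,Shaft} -> Bolt = 3*1 = 3.
Iteration 3: no further components; recursion stops.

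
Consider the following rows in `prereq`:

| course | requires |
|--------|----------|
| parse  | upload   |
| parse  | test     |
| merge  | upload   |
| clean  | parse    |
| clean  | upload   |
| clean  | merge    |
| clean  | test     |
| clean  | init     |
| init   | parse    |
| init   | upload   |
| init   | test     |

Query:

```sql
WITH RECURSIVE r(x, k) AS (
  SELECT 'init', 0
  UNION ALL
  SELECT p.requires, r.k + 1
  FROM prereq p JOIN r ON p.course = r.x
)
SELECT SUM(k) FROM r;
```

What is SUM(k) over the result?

7

Base: (init, k=0).
Iteration 1: edges from {init} -> (parse, k=1), (test, k=1), (upload, k=1).
Iteration 2: edges from {parse,test,upload} -> (test, k=2), (upload, k=2).
Iteration 3: no outgoing edges from {test,upload}; recursion stops.
SUM(k) = 0 + 1 + 1 + 1 + 2 + 2 = 7.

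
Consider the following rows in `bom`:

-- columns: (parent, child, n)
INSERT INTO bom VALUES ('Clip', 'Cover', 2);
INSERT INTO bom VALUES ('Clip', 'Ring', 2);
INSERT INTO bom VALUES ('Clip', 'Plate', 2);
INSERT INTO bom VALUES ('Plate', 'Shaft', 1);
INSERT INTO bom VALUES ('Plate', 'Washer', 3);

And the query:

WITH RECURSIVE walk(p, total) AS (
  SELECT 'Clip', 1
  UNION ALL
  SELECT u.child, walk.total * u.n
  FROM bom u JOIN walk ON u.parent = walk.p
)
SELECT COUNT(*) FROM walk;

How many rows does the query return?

6

Base: (Clip, total=1).
Iteration 1: components of {Clip} -> Cover = 1*2 = 2, Plate = 1*2 = 2, Ring = 1*2 = 2.
Iteration 2: components of {Cover,Plate,Ring} -> Shaft = 2*1 = 2, Washer = 2*3 = 6.
Iteration 3: no further components; recursion stops.
Total rows emitted: 6.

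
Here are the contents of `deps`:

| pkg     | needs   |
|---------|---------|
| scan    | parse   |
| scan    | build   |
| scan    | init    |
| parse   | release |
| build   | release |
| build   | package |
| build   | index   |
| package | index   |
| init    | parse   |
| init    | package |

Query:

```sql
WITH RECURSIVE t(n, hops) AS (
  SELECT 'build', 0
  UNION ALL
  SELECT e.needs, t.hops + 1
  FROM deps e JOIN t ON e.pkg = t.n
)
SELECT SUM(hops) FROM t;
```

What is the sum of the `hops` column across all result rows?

Base: (build, hops=0).
Iteration 1: edges from {build} -> (index, hops=1), (package, hops=1), (release, hops=1).
Iteration 2: edges from {index,package,release} -> (index, hops=2).
Iteration 3: no outgoing edges from {index}; recursion stops.
SUM(hops) = 0 + 1 + 1 + 1 + 2 = 5.

5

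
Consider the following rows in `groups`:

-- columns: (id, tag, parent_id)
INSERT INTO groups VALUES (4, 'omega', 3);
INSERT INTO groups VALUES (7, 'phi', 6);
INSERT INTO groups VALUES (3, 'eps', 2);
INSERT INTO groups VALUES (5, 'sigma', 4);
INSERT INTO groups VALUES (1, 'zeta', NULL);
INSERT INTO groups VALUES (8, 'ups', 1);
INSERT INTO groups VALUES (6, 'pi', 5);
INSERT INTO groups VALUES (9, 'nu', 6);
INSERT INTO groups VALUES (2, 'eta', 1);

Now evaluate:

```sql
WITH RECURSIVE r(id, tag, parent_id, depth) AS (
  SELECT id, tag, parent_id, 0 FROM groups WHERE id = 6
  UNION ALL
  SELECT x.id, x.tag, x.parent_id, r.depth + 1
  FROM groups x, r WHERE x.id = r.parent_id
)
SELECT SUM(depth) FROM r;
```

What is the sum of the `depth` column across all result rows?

15

Base: id=6 (pi), parent_id=5, depth 0.
Iteration 1: join on id=5 -> sigma (id 5, parent_id=4, depth 1).
Iteration 2: join on id=4 -> omega (id 4, parent_id=3, depth 2).
Iteration 3: join on id=3 -> eps (id 3, parent_id=2, depth 3).
Iteration 4: join on id=2 -> eta (id 2, parent_id=1, depth 4).
Iteration 5: join on id=1 -> zeta (id 1, parent_id=NULL, depth 5).
Iteration 6: parent_id is NULL; no match; recursion stops.
SUM(depth) = 0 + 1 + 2 + 3 + 4 + 5 = 15.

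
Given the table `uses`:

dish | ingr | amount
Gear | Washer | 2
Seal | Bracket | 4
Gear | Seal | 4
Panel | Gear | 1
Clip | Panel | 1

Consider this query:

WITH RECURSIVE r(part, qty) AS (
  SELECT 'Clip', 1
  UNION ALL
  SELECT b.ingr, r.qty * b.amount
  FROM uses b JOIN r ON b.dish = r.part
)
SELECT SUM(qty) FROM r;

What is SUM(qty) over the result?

Base: (Clip, qty=1).
Iteration 1: components of {Clip} -> Panel = 1*1 = 1.
Iteration 2: components of {Panel} -> Gear = 1*1 = 1.
Iteration 3: components of {Gear} -> Seal = 1*4 = 4, Washer = 1*2 = 2.
Iteration 4: components of {Seal,Washer} -> Bracket = 4*4 = 16.
Iteration 5: no further components; recursion stops.
SUM(qty) = 1 + 1 + 1 + 2 + 4 + 16 = 25.

25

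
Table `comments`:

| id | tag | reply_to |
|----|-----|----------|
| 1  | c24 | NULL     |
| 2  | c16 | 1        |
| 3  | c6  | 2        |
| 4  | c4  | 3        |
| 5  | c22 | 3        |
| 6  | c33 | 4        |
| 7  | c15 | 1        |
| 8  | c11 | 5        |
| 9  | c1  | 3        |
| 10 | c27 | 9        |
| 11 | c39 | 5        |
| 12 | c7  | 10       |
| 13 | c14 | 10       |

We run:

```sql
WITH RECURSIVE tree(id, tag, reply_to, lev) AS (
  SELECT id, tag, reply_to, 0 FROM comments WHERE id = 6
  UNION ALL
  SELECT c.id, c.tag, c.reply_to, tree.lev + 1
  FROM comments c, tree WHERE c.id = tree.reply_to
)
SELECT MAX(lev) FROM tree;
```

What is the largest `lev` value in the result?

4

Base: id=6 (c33), reply_to=4, lev 0.
Iteration 1: join on id=4 -> c4 (id 4, reply_to=3, lev 1).
Iteration 2: join on id=3 -> c6 (id 3, reply_to=2, lev 2).
Iteration 3: join on id=2 -> c16 (id 2, reply_to=1, lev 3).
Iteration 4: join on id=1 -> c24 (id 1, reply_to=NULL, lev 4).
Iteration 5: reply_to is NULL; no match; recursion stops.
lev values: 0, 1, 2, 3, 4; the maximum is 4.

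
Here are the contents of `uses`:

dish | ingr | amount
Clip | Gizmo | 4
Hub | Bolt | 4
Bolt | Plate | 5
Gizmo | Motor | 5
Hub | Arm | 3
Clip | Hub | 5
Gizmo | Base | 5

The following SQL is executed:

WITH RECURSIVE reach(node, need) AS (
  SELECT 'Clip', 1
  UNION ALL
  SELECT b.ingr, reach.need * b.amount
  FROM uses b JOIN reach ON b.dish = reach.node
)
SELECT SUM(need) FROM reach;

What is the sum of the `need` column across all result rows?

185

Base: (Clip, need=1).
Iteration 1: components of {Clip} -> Gizmo = 1*4 = 4, Hub = 1*5 = 5.
Iteration 2: components of {Gizmo,Hub} -> Arm = 5*3 = 15, Base = 4*5 = 20, Bolt = 5*4 = 20, Motor = 4*5 = 20.
Iteration 3: components of {Arm,Base,Bolt,Motor} -> Plate = 20*5 = 100.
Iteration 4: no further components; recursion stops.
SUM(need) = 1 + 4 + 5 + 20 + 20 + 15 + 20 + 100 = 185.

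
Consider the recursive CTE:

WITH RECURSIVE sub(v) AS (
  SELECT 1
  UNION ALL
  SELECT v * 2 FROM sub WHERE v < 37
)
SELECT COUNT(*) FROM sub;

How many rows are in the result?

Base: v=1.
Iteration 1: 1 < 37 holds -> v = 1 * 2 = 2.
Iteration 2: 2 < 37 holds -> v = 2 * 2 = 4.
Iteration 3: 4 < 37 holds -> v = 4 * 2 = 8.
Iteration 4: 8 < 37 holds -> v = 8 * 2 = 16.
Iteration 5: 16 < 37 holds -> v = 16 * 2 = 32.
Iteration 6: 32 < 37 holds -> v = 32 * 2 = 64.
Iteration 7: 64 < 37 fails; recursion stops.
Total rows emitted: 7.

7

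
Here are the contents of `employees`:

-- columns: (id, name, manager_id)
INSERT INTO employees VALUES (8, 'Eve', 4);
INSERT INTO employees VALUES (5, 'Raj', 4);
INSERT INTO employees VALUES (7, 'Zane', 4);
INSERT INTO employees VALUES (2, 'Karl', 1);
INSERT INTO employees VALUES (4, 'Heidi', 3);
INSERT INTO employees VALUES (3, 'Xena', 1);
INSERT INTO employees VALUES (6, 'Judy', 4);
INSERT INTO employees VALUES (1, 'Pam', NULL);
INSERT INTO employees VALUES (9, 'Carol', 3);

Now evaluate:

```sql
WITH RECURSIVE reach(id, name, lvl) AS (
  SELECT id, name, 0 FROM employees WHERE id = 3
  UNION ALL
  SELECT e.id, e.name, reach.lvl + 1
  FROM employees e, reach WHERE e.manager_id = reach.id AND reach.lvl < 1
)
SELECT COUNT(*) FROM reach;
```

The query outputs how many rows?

3

Base: id=3 (Xena) at lvl 0.
Iteration 1: rows with manager_id in {3} -> Heidi (id 4, lvl 1), Carol (id 9, lvl 1).
Iteration 2: lvl < 1 fails for all current rows; recursion stops.
Total rows emitted: 3.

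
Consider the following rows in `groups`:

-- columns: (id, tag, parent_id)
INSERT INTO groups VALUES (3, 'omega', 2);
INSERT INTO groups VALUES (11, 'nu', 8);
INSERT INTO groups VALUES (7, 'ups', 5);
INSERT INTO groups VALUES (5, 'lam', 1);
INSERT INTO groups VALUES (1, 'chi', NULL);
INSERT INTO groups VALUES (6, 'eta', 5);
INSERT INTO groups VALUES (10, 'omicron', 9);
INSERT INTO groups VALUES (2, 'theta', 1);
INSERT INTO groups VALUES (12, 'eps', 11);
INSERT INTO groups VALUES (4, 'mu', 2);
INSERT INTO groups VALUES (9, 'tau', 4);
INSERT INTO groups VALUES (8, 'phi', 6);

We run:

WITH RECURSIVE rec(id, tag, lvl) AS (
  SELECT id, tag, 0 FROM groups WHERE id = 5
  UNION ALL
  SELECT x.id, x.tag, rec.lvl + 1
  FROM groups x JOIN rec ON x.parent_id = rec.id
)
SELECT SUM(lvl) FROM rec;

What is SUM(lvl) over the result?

Base: id=5 (lam) at lvl 0.
Iteration 1: rows with parent_id in {5} -> eta (id 6, lvl 1), ups (id 7, lvl 1).
Iteration 2: rows with parent_id in {6,7} -> phi (id 8, lvl 2).
Iteration 3: rows with parent_id in {8} -> nu (id 11, lvl 3).
Iteration 4: rows with parent_id in {11} -> eps (id 12, lvl 4).
Iteration 5: no rows with parent_id in {12}; recursion stops.
SUM(lvl) = 0 + 1 + 1 + 2 + 3 + 4 = 11.

11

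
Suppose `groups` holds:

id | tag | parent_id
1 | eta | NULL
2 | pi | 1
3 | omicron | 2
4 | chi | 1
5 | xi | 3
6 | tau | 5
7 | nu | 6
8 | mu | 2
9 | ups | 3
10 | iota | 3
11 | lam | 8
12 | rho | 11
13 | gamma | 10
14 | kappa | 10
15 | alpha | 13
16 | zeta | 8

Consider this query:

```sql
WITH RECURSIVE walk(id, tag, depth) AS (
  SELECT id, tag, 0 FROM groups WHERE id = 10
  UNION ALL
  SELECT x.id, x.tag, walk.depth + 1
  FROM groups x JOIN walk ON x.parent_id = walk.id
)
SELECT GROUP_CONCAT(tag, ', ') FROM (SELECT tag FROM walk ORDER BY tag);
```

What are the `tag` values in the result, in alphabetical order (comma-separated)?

alpha, gamma, iota, kappa

Base: id=10 (iota) at depth 0.
Iteration 1: rows with parent_id in {10} -> gamma (id 13, depth 1), kappa (id 14, depth 1).
Iteration 2: rows with parent_id in {13,14} -> alpha (id 15, depth 2).
Iteration 3: no rows with parent_id in {15}; recursion stops.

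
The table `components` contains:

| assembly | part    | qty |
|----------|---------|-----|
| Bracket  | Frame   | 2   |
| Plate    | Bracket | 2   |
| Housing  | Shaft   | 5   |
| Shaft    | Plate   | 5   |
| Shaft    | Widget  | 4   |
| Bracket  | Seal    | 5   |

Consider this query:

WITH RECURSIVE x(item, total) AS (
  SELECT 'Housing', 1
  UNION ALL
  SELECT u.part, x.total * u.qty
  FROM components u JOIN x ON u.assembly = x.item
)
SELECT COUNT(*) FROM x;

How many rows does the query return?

7

Base: (Housing, total=1).
Iteration 1: components of {Housing} -> Shaft = 1*5 = 5.
Iteration 2: components of {Shaft} -> Plate = 5*5 = 25, Widget = 5*4 = 20.
Iteration 3: components of {Plate,Widget} -> Bracket = 25*2 = 50.
Iteration 4: components of {Bracket} -> Frame = 50*2 = 100, Seal = 50*5 = 250.
Iteration 5: no further components; recursion stops.
Total rows emitted: 7.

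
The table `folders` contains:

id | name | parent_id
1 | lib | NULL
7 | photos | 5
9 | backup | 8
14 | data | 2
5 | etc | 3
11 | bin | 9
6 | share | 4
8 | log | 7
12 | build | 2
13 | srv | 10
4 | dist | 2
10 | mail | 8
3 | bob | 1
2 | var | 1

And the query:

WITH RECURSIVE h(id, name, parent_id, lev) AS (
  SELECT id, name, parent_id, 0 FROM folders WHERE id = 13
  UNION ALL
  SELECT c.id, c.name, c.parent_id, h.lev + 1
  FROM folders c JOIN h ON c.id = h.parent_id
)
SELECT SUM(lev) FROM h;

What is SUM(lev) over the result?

Base: id=13 (srv), parent_id=10, lev 0.
Iteration 1: join on id=10 -> mail (id 10, parent_id=8, lev 1).
Iteration 2: join on id=8 -> log (id 8, parent_id=7, lev 2).
Iteration 3: join on id=7 -> photos (id 7, parent_id=5, lev 3).
Iteration 4: join on id=5 -> etc (id 5, parent_id=3, lev 4).
Iteration 5: join on id=3 -> bob (id 3, parent_id=1, lev 5).
Iteration 6: join on id=1 -> lib (id 1, parent_id=NULL, lev 6).
Iteration 7: parent_id is NULL; no match; recursion stops.
SUM(lev) = 0 + 1 + 2 + 3 + 4 + 5 + 6 = 21.

21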